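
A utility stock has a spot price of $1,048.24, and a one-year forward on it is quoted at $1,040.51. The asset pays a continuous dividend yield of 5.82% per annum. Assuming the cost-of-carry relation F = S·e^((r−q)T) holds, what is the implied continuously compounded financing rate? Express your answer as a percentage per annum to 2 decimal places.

From F = S·e^((r−q)T): (r − q) = ln(F/S)/T
ln(1040.51/1048.24) = ln(0.992626) = -0.007401
(r − q) = -0.007401 / (12/12) = -0.007401
r = ln(F/S)/T + q = -0.007401 + 0.0582 = 0.050799
r = 5.08%

5.08%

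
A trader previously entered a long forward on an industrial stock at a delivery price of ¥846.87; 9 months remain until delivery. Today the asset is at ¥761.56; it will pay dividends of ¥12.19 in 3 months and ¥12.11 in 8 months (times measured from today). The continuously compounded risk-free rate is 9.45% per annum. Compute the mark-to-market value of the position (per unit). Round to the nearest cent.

PV(remaining dividends) I = 12.19·e^(−0.0945·3/12) + 12.11·e^(−0.0945·8/12) = 23.2760
Current forward F = (S − I)·e^(rT) = (761.56 − 23.2760)·e^(0.0945·9/12) = 738.2840 × 1.073447 = 792.5087
Value (long) = (F − K)·e^(−rT) = (792.5087 − 846.87) × 0.931578 = -50.6418
Value = -¥50.64

-¥50.64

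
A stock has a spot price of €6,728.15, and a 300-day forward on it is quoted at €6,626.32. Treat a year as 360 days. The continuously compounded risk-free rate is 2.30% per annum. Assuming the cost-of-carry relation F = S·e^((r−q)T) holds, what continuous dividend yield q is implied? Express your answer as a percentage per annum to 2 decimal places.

From F = S·e^((r−q)T): (r − q) = ln(F/S)/T
ln(6626.32/6728.15) = ln(0.984865) = -0.015251
(r − q) = -0.015251 / (300/360) = -0.018301
q = r − ln(F/S)/T = 0.0230 + 0.018301 = 0.041301
q = 4.13%

4.13%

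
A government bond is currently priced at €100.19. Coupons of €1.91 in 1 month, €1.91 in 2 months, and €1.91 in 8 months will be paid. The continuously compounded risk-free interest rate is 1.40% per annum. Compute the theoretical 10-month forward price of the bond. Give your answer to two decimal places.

PV(coupons) I = 1.91·e^(−0.0140·1/12) + 1.91·e^(−0.0140·2/12) + 1.91·e^(−0.0140·8/12)
I = 1.9078 + 1.9055 + 1.8923 = 5.7056
F = (S − I)·e^(rT) = (100.19 − 5.7056) · e^(0.0140·10/12)
= 94.4844 · e^0.011667 = 94.4844 × 1.011735 = €95.59

€95.59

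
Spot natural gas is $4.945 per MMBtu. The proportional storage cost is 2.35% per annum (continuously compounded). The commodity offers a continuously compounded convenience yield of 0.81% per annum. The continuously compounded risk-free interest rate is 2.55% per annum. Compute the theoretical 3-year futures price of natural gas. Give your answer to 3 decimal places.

$5.591 per MMBtu

Net carry = r + u − y = 0.0255 + 0.0235 − 0.0081 = 0.0409
F = S·e^((r+u−y)T) = 4.945 · e^(0.0409 × 3) = 4.945 · e^0.122700
= 4.945 × 1.130545 = $5.591 per MMBtu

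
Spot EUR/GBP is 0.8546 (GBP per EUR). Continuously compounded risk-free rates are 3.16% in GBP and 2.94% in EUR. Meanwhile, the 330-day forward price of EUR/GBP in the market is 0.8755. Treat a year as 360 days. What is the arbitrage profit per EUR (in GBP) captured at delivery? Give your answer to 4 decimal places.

Fair forward: F* = S·e^(carry·T), with carry = (r_GBP − r_EUR) = 0.0316 − 0.0294 = 0.0022
F* = 0.8546 · e^(0.0022 × 330/360) = 0.8546 · e^0.002017 = 0.8546 × 1.002019 = 0.8563
Market 0.8755 > fair 0.8563: forward overpriced → cash-and-carry (buy spot, short the forward).
At maturity, profit = |F_mkt − F*| = |0.8755 − 0.8563| = 0.0192 per EUR (in GBP)

0.0192 per EUR (in GBP)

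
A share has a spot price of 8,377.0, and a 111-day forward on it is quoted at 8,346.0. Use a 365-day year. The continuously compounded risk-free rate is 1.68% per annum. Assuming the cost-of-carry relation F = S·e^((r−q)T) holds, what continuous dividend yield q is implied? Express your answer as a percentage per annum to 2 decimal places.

2.90%

From F = S·e^((r−q)T): (r − q) = ln(F/S)/T
ln(8346.0/8377.0) = ln(0.996299) = -0.003708
(r − q) = -0.003708 / (111/365) = -0.012193
q = r − ln(F/S)/T = 0.0168 + 0.012193 = 0.028993
q = 2.90%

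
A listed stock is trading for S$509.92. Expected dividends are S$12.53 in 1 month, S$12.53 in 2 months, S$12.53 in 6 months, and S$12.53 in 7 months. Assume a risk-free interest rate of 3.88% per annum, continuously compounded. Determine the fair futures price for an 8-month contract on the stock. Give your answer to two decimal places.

PV(dividends) I = 12.53·e^(−0.0388·1/12) + 12.53·e^(−0.0388·2/12) + 12.53·e^(−0.0388·6/12) + 12.53·e^(−0.0388·7/12)
I = 12.4896 + 12.4492 + 12.2893 + 12.2496 = 49.4777
F = (S − I)·e^(rT) = (509.92 − 49.4777) · e^(0.0388·8/12)
= 460.4423 · e^0.025867 = 460.4423 × 1.026204 = S$472.51

S$472.51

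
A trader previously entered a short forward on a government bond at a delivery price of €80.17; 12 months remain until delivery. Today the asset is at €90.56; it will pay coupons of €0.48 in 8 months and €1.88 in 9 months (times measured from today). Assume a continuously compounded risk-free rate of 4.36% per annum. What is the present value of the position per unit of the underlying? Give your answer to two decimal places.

PV(remaining coupons) I = 0.48·e^(−0.0436·8/12) + 1.88·e^(−0.0436·9/12) = 2.2858
Current forward F = (S − I)·e^(rT) = (90.56 − 2.2858)·e^(0.0436·12/12) = 88.2742 × 1.044564 = 92.2081
Value (long) = (F − K)·e^(−rT) = (92.2081 − 80.17) × 0.957337 = 11.5245
Short position value = −(long value) = -€11.52

-€11.52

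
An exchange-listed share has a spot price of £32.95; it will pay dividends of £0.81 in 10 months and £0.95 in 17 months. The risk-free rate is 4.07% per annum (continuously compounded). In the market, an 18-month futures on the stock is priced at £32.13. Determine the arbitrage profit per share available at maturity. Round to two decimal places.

PV(dividends) I = 0.81·e^(−0.0407·10/12) + 0.95·e^(−0.0407·17/12) = 1.6798
Fair futures F* = (S − I)·e^(rT) = (32.95 − 1.6798)·e^0.061050 = 31.2702 × 1.062952 = 33.2387
Market £32.13 < fair 33.2387: forward underpriced → reverse cash-and-carry (short the stock, invest proceeds at r, pay the dividends, go long the forward).
Profit at T = |F_mkt − F*| = |32.13 − 33.2387| = £1.11 per share

£1.11 per share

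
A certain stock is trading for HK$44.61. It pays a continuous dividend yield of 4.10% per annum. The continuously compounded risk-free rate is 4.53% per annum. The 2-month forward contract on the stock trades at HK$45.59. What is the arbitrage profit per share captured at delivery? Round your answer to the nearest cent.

Fair forward: F* = S·e^(carry·T), with carry = (r − q) = 0.0453 − 0.0410 = 0.0043
F* = 44.61 · e^(0.0043 × 2/12) = 44.61 · e^0.000717 = 44.61 × 1.000717 = HK$44.6420
Market HK$45.59 > fair HK$44.6420: forward overpriced → cash-and-carry (buy spot, short the forward).
At maturity, profit = |F_mkt − F*| = |45.59 − 44.6420| = HK$0.95 per share

HK$0.95 per share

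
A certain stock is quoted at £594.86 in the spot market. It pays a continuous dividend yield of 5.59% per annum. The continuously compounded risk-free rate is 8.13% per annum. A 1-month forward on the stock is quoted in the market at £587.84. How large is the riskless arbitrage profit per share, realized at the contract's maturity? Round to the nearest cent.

£8.28 per share

Fair forward: F* = S·e^(carry·T), with carry = (r − q) = 0.0813 − 0.0559 = 0.0254
F* = 594.86 · e^(0.0254 × 1/12) = 594.86 · e^0.002117 = 594.86 × 1.002119 = £596.1205
Market £587.84 < fair £596.1205: forward underpriced → reverse cash-and-carry (short spot, go long the forward).
At maturity, profit = |F_mkt − F*| = |587.84 − 596.1205| = £8.28 per share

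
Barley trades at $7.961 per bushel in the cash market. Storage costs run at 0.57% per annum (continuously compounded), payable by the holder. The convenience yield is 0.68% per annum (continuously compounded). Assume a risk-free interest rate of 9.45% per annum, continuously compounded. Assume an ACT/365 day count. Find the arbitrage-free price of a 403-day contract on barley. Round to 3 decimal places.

$8.826 per bushel

Net carry = r + u − y = 0.0945 + 0.0057 − 0.0068 = 0.0934
F = S·e^((r+u−y)T) = 7.961 · e^(0.0934 × 403/365) = 7.961 · e^0.103124
= 7.961 × 1.108629 = $8.826 per bushel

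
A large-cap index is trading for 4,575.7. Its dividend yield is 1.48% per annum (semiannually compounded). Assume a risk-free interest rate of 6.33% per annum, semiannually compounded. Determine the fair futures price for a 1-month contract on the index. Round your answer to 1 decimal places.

F = S · (1+r/2)^(2T) / (1+q/2)^(2T)
= 4575.7 × 1.005207 / 1.001230 = 4575.7 × 1.003972
F = 4,593.9

4,593.9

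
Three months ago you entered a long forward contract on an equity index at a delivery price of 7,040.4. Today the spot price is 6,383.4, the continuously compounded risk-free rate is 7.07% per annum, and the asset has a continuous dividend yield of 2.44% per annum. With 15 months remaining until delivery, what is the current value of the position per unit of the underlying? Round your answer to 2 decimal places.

-253.26

Current fair forward for the remaining 15 months: F = S·e^((r − q)·T), (r − q) = 0.0707 − 0.0244 = 0.0463
F = 6383.4 · e^(0.0463 × 15/12) = 6383.4 × 1.05958254 = 6763.7392
Value of long forward = (F − K)·e^(−rT) = (6763.7392 − 7040.4) · e^(−0.0707·15/12)
= -276.6608 × 0.91541753 = -253.26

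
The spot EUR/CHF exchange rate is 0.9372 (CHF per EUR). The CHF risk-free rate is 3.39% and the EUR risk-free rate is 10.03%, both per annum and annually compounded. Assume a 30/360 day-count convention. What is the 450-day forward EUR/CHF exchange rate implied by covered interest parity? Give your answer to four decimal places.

0.8670

By covered interest parity, F = S · (1+r_CHF)^T / (1+r_EUR)^T
= 0.9372 × 1.042553 / 1.126909 = 0.9372 × 0.925144
F = 0.8670 CHF per EUR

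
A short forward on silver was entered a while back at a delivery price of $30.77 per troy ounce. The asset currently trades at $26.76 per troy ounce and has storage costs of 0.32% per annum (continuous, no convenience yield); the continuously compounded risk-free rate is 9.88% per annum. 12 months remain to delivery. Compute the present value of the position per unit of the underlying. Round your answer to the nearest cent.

Current fair forward for the remaining 12 months: F = S·e^((r + u)·T), (r + u) = 0.0988 + 0.0032 = 0.1020
F = 26.76 · e^(0.1020 × 12/12) = 26.76 × 1.107383 = 29.6336
Value of long forward = (F − K)·e^(−rT) = (29.6336 − 30.77) · e^(−0.0988·12/12)
= -1.1364 × 0.905924 = -1.03
Short position value = −(long value) = $1.03

$1.03 per troy ounce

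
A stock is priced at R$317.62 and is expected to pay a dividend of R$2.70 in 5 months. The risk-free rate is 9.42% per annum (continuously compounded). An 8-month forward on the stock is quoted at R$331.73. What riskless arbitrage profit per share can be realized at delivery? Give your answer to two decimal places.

R$3.71 per share

PV(dividends) I = 2.70·e^(−0.0942·5/12) = 2.5961
Fair forward F* = (S − I)·e^(rT) = (317.62 − 2.5961)·e^0.062800 = 315.0239 × 1.064814 = 335.4419
Market R$331.73 < fair 335.4419: forward underpriced → reverse cash-and-carry (short the stock, invest proceeds at r, pay the dividends, go long the forward).
Profit at T = |F_mkt − F*| = |331.73 − 335.4419| = R$3.71 per share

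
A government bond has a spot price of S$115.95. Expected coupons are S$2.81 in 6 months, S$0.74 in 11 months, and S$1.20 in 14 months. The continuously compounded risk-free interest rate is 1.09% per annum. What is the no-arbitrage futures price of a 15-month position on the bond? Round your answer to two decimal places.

PV(coupons) I = 2.81·e^(−0.0109·6/12) + 0.74·e^(−0.0109·11/12) + 1.20·e^(−0.0109·14/12)
I = 2.7947 + 0.7326 + 1.1848 = 4.7121
F = (S − I)·e^(rT) = (115.95 − 4.7121) · e^(0.0109·15/12)
= 111.2379 · e^0.013625 = 111.2379 × 1.013718 = S$112.76

S$112.76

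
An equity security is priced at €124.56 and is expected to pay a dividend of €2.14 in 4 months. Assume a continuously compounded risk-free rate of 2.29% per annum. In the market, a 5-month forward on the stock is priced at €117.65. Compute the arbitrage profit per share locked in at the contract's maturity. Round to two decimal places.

PV(dividends) I = 2.14·e^(−0.0229·4/12) = 2.1237
Fair forward F* = (S − I)·e^(rT) = (124.56 − 2.1237)·e^0.009542 = 122.4363 × 1.009588 = 123.6102
Market €117.65 < fair 123.6102: forward underpriced → reverse cash-and-carry (short the stock, invest proceeds at r, pay the dividends, go long the forward).
Profit at T = |F_mkt − F*| = |117.65 − 123.6102| = €5.96 per share

€5.96 per share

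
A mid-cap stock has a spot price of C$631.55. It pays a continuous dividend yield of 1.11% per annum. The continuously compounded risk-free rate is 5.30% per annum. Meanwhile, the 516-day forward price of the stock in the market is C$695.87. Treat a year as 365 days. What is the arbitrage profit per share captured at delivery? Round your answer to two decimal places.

Fair forward: F* = S·e^(carry·T), with carry = (r − q) = 0.0530 − 0.0111 = 0.0419
F* = 631.55 · e^(0.0419 × 516/365) = 631.55 · e^0.059234 = 631.55 × 1.061023 = C$670.0891
Market C$695.87 > fair C$670.0891: forward overpriced → cash-and-carry (buy spot, short the forward).
At maturity, profit = |F_mkt − F*| = |695.87 − 670.0891| = C$25.78 per share

C$25.78 per share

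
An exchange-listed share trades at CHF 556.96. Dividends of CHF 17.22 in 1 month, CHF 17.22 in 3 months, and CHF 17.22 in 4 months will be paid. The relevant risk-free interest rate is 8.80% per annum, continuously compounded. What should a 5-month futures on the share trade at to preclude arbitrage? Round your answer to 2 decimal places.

CHF 525.21

PV(dividends) I = 17.22·e^(−0.0880·1/12) + 17.22·e^(−0.0880·3/12) + 17.22·e^(−0.0880·4/12)
I = 17.0942 + 16.8453 + 16.7222 = 50.6617
F = (S − I)·e^(rT) = (556.96 − 50.6617) · e^(0.0880·5/12)
= 506.2983 · e^0.036667 = 506.2983 × 1.037348 = CHF 525.21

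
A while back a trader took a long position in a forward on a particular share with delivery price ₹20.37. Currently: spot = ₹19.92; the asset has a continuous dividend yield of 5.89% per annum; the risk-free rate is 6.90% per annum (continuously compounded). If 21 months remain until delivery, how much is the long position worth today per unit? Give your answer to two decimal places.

-₹0.08

Current fair forward for the remaining 21 months: F = S·e^((r − q)·T), (r − q) = 0.0690 − 0.0589 = 0.0101
F = 19.92 · e^(0.0101 × 21/12) = 19.92 × 1.017832 = 20.2752
Value of long forward = (F − K)·e^(−rT) = (20.2752 − 20.37) · e^(−0.0690·21/12)
= -0.0948 × 0.886255 = -0.08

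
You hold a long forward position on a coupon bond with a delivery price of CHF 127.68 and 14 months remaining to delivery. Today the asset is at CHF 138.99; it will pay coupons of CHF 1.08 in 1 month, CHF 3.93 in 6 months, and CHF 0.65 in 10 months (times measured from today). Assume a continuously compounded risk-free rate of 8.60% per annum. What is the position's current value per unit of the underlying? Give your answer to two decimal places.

PV(remaining coupons) I = 1.08·e^(−0.0860·1/12) + 3.93·e^(−0.0860·6/12) + 0.65·e^(−0.0860·10/12) = 5.4419
Current forward F = (S − I)·e^(rT) = (138.99 − 5.4419)·e^(0.0860·14/12) = 133.5481 × 1.105539 = 147.6426
Value (long) = (F − K)·e^(−rT) = (147.6426 − 127.68) × 0.904536 = 18.0569
Value = CHF 18.06

CHF 18.06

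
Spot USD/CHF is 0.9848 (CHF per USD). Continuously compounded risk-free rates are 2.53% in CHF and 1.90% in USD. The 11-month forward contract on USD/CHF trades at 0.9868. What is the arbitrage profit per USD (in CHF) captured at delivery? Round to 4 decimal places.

0.0037 per USD (in CHF)

Fair forward: F* = S·e^(carry·T), with carry = (r_CHF − r_USD) = 0.0253 − 0.0190 = 0.0063
F* = 0.9848 · e^(0.0063 × 11/12) = 0.9848 · e^0.005775 = 0.9848 × 1.005792 = 0.9905
Market 0.9868 < fair 0.9905: forward underpriced → reverse cash-and-carry (short spot, go long the forward).
At maturity, profit = |F_mkt − F*| = |0.9868 − 0.9905| = 0.0037 per USD (in CHF)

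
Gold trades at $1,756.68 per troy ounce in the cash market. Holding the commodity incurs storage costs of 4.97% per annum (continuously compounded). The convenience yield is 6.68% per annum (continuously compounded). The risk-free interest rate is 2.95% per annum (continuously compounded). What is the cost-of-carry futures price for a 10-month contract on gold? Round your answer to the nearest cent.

$1,774.93 per troy ounce

Net carry = r + u − y = 0.0295 + 0.0497 − 0.0668 = 0.0124
F = S·e^((r+u−y)T) = 1756.68 · e^(0.0124 × 10/12) = 1756.68 · e^0.01033333
= 1756.68 × 1.01038690 = $1,774.93 per troy ounce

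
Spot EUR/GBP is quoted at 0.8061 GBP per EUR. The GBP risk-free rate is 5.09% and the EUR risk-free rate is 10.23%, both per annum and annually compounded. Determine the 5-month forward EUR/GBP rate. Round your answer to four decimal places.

By covered interest parity, F = S · (1+r_GBP)^T / (1+r_EUR)^T
= 0.8061 × 1.020902 / 1.041418 = 0.8061 × 0.980300
F = 0.7902 GBP per EUR

0.7902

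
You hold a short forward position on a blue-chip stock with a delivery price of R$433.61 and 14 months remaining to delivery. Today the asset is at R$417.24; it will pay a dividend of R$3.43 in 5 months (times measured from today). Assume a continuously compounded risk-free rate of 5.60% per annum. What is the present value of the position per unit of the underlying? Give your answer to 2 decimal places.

PV(remaining dividends) I = 3.43·e^(−0.0560·5/12) = 3.3509
Current forward F = (S − I)·e^(rT) = (417.24 − 3.3509)·e^(0.0560·14/12) = 413.8891 × 1.067515 = 441.8328
Value (long) = (F − K)·e^(−rT) = (441.8328 − 433.61) × 0.936755 = 7.7027
Short position value = −(long value) = -R$7.70

-R$7.70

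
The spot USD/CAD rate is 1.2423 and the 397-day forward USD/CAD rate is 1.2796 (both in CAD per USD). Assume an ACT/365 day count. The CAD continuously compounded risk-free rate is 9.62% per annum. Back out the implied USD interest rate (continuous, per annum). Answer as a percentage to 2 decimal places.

6.90%

F = S·e^((r_CAD − r_USD)T) ⇒ r_USD = r_CAD − ln(F/S)/T
ln(1.2796/1.2423) = 0.029583; /(397/365) = 0.027198
r_USD = 0.0962 − 0.027198 = 0.069002
r_USD = 6.90%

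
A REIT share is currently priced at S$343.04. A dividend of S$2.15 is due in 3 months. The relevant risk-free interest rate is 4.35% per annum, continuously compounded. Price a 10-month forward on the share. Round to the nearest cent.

S$353.50

PV(dividends) I = 2.15·e^(−0.0435·3/12)
I = 2.1267
F = (S − I)·e^(rT) = (343.04 − 2.1267) · e^(0.0435·10/12)
= 340.9133 · e^0.036250 = 340.9133 × 1.036915 = S$353.50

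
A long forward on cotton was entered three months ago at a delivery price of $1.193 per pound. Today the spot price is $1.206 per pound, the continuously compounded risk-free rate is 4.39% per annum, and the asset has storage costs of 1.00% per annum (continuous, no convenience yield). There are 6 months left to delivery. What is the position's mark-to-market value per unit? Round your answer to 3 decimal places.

Current fair forward for the remaining 6 months: F = S·e^((r + u)·T), (r + u) = 0.0439 + 0.0100 = 0.0539
F = 1.206 · e^(0.0539 × 6/12) = 1.206 × 1.027316 = 1.2389
Value of long forward = (F − K)·e^(−rT) = (1.2389 − 1.193) · e^(−0.0439·6/12)
= 0.0459 × 0.978289 = 0.045

$0.045 per pound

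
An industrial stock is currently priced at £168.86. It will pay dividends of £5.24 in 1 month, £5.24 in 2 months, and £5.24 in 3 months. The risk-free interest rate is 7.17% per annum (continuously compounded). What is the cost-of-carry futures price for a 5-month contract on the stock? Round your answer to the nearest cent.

PV(dividends) I = 5.24·e^(−0.0717·1/12) + 5.24·e^(−0.0717·2/12) + 5.24·e^(−0.0717·3/12)
I = 5.2088 + 5.1778 + 5.1469 = 15.5335
F = (S − I)·e^(rT) = (168.86 − 15.5335) · e^(0.0717·5/12)
= 153.3265 · e^0.029875 = 153.3265 × 1.030326 = £157.98

£157.98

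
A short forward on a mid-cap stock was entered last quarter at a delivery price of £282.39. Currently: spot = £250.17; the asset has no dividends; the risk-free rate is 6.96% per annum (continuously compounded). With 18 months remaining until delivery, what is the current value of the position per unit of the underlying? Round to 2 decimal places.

£4.23

Current fair forward for the remaining 18 months: F = S·e^(r·T), r = 0.0696
F = 250.17 · e^(0.0696 × 18/12) = 250.17 × 1.110044 = 277.6997
Value of long forward = (F − K)·e^(−rT) = (277.6997 − 282.39) · e^(−0.0696·18/12)
= -4.6903 × 0.900865 = -4.23
Short position value = −(long value) = £4.23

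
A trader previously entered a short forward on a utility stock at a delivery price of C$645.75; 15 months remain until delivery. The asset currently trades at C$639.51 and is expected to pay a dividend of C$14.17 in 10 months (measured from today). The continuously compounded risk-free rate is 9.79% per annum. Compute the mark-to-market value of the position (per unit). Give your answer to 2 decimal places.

-C$55.08

PV(remaining dividends) I = 14.17·e^(−0.0979·10/12) = 13.0599
Current forward F = (S − I)·e^(rT) = (639.51 − 13.0599)·e^(0.0979·15/12) = 626.4501 × 1.130178 = 708.0001
Value (long) = (F − K)·e^(−rT) = (708.0001 − 645.75) × 0.884817 = 55.0799
Short position value = −(long value) = -C$55.08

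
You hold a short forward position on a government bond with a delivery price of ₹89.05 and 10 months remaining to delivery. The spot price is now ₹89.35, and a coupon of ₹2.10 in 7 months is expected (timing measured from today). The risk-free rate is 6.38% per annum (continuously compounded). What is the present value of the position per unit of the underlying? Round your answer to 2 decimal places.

PV(remaining coupons) I = 2.10·e^(−0.0638·7/12) = 2.0233
Current forward F = (S − I)·e^(rT) = (89.35 − 2.0233)·e^(0.0638·10/12) = 87.3267 × 1.054605 = 92.0952
Value (long) = (F − K)·e^(−rT) = (92.0952 − 89.05) × 0.948222 = 2.8875
Short position value = −(long value) = -₹2.89

-₹2.89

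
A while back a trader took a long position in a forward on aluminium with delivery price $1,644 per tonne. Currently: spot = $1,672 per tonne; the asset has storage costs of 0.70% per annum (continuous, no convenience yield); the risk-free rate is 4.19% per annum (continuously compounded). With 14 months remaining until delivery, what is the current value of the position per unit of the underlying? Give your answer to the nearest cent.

$120.14 per tonne

Current fair forward for the remaining 14 months: F = S·e^((r + u)·T), (r + u) = 0.0419 + 0.0070 = 0.0489
F = 1672 · e^(0.0489 × 14/12) = 1672 × 1.05870874 = 1770.1610
Value of long forward = (F − K)·e^(−rT) = (1770.1610 − 1644) · e^(−0.0419·14/12)
= 126.1610 × 0.95229222 = 120.14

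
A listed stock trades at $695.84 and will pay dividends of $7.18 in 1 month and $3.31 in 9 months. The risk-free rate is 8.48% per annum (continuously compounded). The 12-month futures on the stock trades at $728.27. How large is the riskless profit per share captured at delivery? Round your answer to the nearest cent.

PV(dividends) I = 7.18·e^(−0.0848·1/12) + 3.31·e^(−0.0848·9/12) = 10.2355
Fair futures F* = (S − I)·e^(rT) = (695.84 − 10.2355)·e^0.084800 = 685.6045 × 1.088499 = 746.2798
Market $728.27 < fair 746.2798: forward underpriced → reverse cash-and-carry (short the stock, invest proceeds at r, pay the dividends, go long the forward).
Profit at T = |F_mkt − F*| = |728.27 − 746.2798| = $18.01 per share

$18.01 per share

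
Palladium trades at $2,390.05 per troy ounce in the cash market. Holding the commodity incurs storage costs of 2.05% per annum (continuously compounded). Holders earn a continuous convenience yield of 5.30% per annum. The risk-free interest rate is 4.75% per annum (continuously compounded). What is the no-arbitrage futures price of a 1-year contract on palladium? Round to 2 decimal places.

$2,426.17 per troy ounce

Net carry = r + u − y = 0.0475 + 0.0205 − 0.0530 = 0.0150
F = S·e^((r+u−y)T) = 2390.05 · e^(0.0150 × 12/12) = 2390.05 · e^0.01500000
= 2390.05 × 1.01511306 = $2,426.17 per troy ounce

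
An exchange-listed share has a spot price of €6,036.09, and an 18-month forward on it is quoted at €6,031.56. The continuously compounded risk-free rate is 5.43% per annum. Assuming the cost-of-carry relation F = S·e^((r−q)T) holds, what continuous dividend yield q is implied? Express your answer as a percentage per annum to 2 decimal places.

5.48%

From F = S·e^((r−q)T): (r − q) = ln(F/S)/T
ln(6031.56/6036.09) = ln(0.999250) = -0.000750
(r − q) = -0.000750 / (18/12) = -0.000500
q = r − ln(F/S)/T = 0.0543 + 0.000500 = 0.054800
q = 5.48%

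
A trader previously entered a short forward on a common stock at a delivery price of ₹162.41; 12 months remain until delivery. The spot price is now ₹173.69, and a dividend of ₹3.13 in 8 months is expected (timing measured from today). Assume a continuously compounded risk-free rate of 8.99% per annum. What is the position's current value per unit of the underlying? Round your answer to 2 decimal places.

PV(remaining dividends) I = 3.13·e^(−0.0899·8/12) = 2.9479
Current forward F = (S − I)·e^(rT) = (173.69 − 2.9479)·e^(0.0899·12/12) = 170.7421 × 1.094065 = 186.8030
Value (long) = (F − K)·e^(−rT) = (186.8030 − 162.41) × 0.914023 = 22.2958
Short position value = −(long value) = -₹22.30

-₹22.30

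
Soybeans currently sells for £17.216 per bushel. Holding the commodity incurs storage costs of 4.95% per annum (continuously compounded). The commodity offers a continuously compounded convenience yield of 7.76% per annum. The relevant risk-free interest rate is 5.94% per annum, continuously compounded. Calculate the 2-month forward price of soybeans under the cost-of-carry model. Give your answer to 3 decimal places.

Net carry = r + u − y = 0.0594 + 0.0495 − 0.0776 = 0.0313
F = S·e^((r+u−y)T) = 17.216 · e^(0.0313 × 2/12) = 17.216 · e^0.005217
= 17.216 × 1.005231 = £17.306 per bushel

£17.306 per bushel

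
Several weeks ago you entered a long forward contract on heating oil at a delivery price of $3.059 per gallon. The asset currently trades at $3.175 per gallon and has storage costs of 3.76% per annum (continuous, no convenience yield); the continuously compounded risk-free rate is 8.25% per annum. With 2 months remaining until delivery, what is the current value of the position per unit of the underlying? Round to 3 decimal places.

$0.178 per gallon

Current fair forward for the remaining 2 months: F = S·e^((r + u)·T), (r + u) = 0.0825 + 0.0376 = 0.1201
F = 3.175 · e^(0.1201 × 2/12) = 3.175 × 1.020218 = 3.2392
Value of long forward = (F − K)·e^(−rT) = (3.2392 − 3.059) · e^(−0.0825·2/12)
= 0.1802 × 0.986344 = 0.178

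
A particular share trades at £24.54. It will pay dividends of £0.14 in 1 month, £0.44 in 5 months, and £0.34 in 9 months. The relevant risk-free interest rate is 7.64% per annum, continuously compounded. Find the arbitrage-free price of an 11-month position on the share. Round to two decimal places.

£25.37

PV(dividends) I = 0.14·e^(−0.0764·1/12) + 0.44·e^(−0.0764·5/12) + 0.34·e^(−0.0764·9/12)
I = 0.1391 + 0.4262 + 0.3211 = 0.8864
F = (S − I)·e^(rT) = (24.54 − 0.8864) · e^(0.0764·11/12)
= 23.6536 · e^0.070033 = 23.6536 × 1.072544 = £25.37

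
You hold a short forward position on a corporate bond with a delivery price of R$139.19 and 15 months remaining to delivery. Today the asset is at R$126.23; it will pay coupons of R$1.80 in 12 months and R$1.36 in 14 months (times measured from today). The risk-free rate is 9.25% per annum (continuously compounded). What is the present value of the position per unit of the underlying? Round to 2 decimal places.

PV(remaining coupons) I = 1.80·e^(−0.0925·12/12) + 1.36·e^(−0.0925·14/12) = 2.8618
Current forward F = (S − I)·e^(rT) = (126.23 − 2.8618)·e^(0.0925·15/12) = 123.3682 × 1.122575 = 138.4901
Value (long) = (F − K)·e^(−rT) = (138.4901 − 139.19) × 0.890809 = -0.6235
Short position value = −(long value) = R$0.62

R$0.62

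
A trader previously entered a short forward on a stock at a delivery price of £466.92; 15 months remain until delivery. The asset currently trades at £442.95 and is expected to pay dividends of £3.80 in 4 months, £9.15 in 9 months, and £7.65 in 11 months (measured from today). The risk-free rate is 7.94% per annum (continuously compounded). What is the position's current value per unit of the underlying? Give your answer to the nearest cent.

-£0.71

PV(remaining dividends) I = 3.80·e^(−0.0794·4/12) + 9.15·e^(−0.0794·9/12) + 7.65·e^(−0.0794·11/12) = 19.4348
Current forward F = (S − I)·e^(rT) = (442.95 − 19.4348)·e^(0.0794·15/12) = 423.5152 × 1.104342 = 467.7056
Value (long) = (F − K)·e^(−rT) = (467.7056 − 466.92) × 0.905516 = 0.7114
Short position value = −(long value) = -£0.71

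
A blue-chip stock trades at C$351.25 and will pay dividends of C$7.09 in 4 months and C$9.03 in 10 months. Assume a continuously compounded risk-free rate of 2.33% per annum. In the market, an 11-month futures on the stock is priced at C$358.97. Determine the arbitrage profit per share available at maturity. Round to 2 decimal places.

PV(dividends) I = 7.09·e^(−0.0233·4/12) + 9.03·e^(−0.0233·10/12) = 15.8915
Fair futures F* = (S − I)·e^(rT) = (351.25 − 15.8915)·e^0.021358 = 335.3585 × 1.021588 = 342.5982
Market C$358.97 > fair 342.5982: forward overpriced → cash-and-carry (borrow at r, buy the stock and collect the dividends, short the forward).
Profit at T = |F_mkt − F*| = |358.97 − 342.5982| = C$16.37 per share

C$16.37 per share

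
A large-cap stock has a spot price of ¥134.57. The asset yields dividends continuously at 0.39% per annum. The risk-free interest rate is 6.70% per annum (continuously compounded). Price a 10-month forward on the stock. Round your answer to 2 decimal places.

F = S·e^((r − q)T) = 134.57 · e^((0.0670 − 0.0039) × 10/12)
= 134.57 · e^0.052583 = 134.57 × 1.053990
F = ¥141.84

¥141.84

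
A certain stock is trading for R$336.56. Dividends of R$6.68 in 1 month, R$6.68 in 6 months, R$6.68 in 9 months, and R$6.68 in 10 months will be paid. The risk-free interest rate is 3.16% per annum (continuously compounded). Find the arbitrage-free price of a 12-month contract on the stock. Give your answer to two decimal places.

R$320.25

PV(dividends) I = 6.68·e^(−0.0316·1/12) + 6.68·e^(−0.0316·6/12) + 6.68·e^(−0.0316·9/12) + 6.68·e^(−0.0316·10/12)
I = 6.6624 + 6.5753 + 6.5235 + 6.5064 = 26.2676
F = (S − I)·e^(rT) = (336.56 − 26.2676) · e^(0.0316·12/12)
= 310.2924 · e^0.031600 = 310.2924 × 1.032105 = R$320.25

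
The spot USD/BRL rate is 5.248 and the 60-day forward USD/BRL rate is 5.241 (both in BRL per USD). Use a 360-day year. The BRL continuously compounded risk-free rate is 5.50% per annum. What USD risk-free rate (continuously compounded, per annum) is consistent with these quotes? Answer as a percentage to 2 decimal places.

F = S·e^((r_BRL − r_USD)T) ⇒ r_USD = r_BRL − ln(F/S)/T
ln(5.241/5.248) = -0.001335; /(60/360) = -0.008010
r_USD = 0.0550 + 0.008010 = 0.063010
r_USD = 6.30%

6.30%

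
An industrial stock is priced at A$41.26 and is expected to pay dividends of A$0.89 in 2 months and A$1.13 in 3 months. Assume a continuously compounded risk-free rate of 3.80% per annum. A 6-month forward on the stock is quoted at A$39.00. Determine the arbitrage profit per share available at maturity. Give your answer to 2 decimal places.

A$1.01 per share

PV(dividends) I = 0.89·e^(−0.0380·2/12) + 1.13·e^(−0.0380·3/12) = 2.0037
Fair forward F* = (S − I)·e^(rT) = (41.26 − 2.0037)·e^0.019000 = 39.2563 × 1.019182 = 40.0093
Market A$39.00 < fair 40.0093: forward underpriced → reverse cash-and-carry (short the stock, invest proceeds at r, pay the dividends, go long the forward).
Profit at T = |F_mkt − F*| = |39.00 − 40.0093| = A$1.01 per share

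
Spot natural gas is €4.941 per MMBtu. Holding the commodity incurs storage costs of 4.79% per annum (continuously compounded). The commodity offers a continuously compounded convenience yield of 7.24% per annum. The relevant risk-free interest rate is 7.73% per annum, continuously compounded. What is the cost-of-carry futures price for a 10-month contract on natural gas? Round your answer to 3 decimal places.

€5.163 per MMBtu

Net carry = r + u − y = 0.0773 + 0.0479 − 0.0724 = 0.0528
F = S·e^((r+u−y)T) = 4.941 · e^(0.0528 × 10/12) = 4.941 · e^0.044000
= 4.941 × 1.044982 = €5.163 per MMBtu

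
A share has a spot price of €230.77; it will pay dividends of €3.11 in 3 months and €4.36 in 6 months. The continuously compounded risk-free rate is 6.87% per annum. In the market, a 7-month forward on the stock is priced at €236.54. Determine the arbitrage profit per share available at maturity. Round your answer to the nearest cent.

PV(dividends) I = 3.11·e^(−0.0687·3/12) + 4.36·e^(−0.0687·6/12) = 7.2698
Fair forward F* = (S − I)·e^(rT) = (230.77 − 7.2698)·e^0.040075 = 223.5002 × 1.040889 = 232.6389
Market €236.54 > fair 232.6389: forward overpriced → cash-and-carry (borrow at r, buy the stock and collect the dividends, short the forward).
Profit at T = |F_mkt − F*| = |236.54 − 232.6389| = €3.90 per share

€3.90 per share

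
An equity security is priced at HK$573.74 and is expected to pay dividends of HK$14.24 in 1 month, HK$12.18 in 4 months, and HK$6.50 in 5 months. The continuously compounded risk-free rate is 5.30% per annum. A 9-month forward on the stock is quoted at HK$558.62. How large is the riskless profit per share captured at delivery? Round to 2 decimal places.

HK$4.57 per share

PV(dividends) I = 14.24·e^(−0.0530·1/12) + 12.18·e^(−0.0530·4/12) + 6.50·e^(−0.0530·5/12) = 32.5020
Fair forward F* = (S − I)·e^(rT) = (573.74 − 32.5020)·e^0.039750 = 541.2380 × 1.040551 = 563.1857
Market HK$558.62 < fair 563.1857: forward underpriced → reverse cash-and-carry (short the stock, invest proceeds at r, pay the dividends, go long the forward).
Profit at T = |F_mkt − F*| = |558.62 − 563.1857| = HK$4.57 per share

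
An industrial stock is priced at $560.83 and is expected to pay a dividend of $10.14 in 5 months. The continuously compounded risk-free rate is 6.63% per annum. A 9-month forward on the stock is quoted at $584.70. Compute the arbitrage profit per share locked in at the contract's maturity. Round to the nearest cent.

PV(dividends) I = 10.14·e^(−0.0663·5/12) = 9.8637
Fair forward F* = (S − I)·e^(rT) = (560.83 − 9.8637)·e^0.049725 = 550.9663 × 1.050982 = 579.0557
Market $584.70 > fair 579.0557: forward overpriced → cash-and-carry (borrow at r, buy the stock and collect the dividends, short the forward).
Profit at T = |F_mkt − F*| = |584.70 − 579.0557| = $5.64 per share

$5.64 per share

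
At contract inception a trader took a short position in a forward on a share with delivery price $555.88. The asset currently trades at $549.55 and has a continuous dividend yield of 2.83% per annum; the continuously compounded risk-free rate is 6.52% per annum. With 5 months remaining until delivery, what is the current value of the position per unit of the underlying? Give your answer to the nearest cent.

Current fair forward for the remaining 5 months: F = S·e^((r − q)·T), (r − q) = 0.0652 − 0.0283 = 0.0369
F = 549.55 · e^(0.0369 × 5/12) = 549.55 × 1.015494 = 558.0647
Value of long forward = (F − K)·e^(−rT) = (558.0647 − 555.88) · e^(−0.0652·5/12)
= 2.1847 × 0.973199 = 2.13
Short position value = −(long value) = -$2.13

-$2.13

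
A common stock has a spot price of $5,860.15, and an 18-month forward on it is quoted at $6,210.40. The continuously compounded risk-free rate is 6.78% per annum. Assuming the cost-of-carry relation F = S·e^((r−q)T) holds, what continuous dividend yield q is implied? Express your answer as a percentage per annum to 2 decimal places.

2.91%

From F = S·e^((r−q)T): (r − q) = ln(F/S)/T
ln(6210.40/5860.15) = ln(1.059768) = 0.058050
(r − q) = 0.058050 / (18/12) = 0.038700
q = r − ln(F/S)/T = 0.0678 − 0.038700 = 0.029100
q = 2.91%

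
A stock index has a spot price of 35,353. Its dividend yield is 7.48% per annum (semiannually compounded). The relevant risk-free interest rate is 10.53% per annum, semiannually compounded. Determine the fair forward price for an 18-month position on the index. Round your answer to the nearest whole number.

F = S · (1+r/2)^(2T) / (1+q/2)^(2T)
= 35353 × 1.166412 / 1.116449 = 35353 × 1.044752
F = 36,935

36,935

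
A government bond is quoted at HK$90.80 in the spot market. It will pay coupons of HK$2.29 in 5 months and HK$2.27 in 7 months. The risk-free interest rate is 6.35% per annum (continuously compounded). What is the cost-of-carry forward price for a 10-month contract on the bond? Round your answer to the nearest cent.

PV(coupons) I = 2.29·e^(−0.0635·5/12) + 2.27·e^(−0.0635·7/12)
I = 2.2302 + 2.1875 = 4.4177
F = (S − I)·e^(rT) = (90.80 − 4.4177) · e^(0.0635·10/12)
= 86.3823 · e^0.052917 = 86.3823 × 1.054342 = HK$91.08

HK$91.08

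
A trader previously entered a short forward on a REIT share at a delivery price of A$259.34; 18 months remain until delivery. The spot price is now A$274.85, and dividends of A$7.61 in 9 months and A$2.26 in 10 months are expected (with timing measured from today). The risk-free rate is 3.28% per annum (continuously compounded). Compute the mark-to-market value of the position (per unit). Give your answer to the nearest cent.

PV(remaining dividends) I = 7.61·e^(−0.0328·9/12) + 2.26·e^(−0.0328·10/12) = 9.6241
Current forward F = (S − I)·e^(rT) = (274.85 − 9.6241)·e^(0.0328·18/12) = 265.2259 × 1.050430 = 278.6012
Value (long) = (F − K)·e^(−rT) = (278.6012 − 259.34) × 0.951991 = 18.3365
Short position value = −(long value) = -A$18.34

-A$18.34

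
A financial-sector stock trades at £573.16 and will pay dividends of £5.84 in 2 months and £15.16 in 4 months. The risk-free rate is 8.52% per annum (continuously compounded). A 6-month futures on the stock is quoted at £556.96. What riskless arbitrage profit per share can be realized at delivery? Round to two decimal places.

PV(dividends) I = 5.84·e^(−0.0852·2/12) + 15.16·e^(−0.0852·4/12) = 20.4932
Fair futures F* = (S − I)·e^(rT) = (573.16 − 20.4932)·e^0.042600 = 552.6668 × 1.043520 = 576.7189
Market £556.96 < fair 576.7189: forward underpriced → reverse cash-and-carry (short the stock, invest proceeds at r, pay the dividends, go long the forward).
Profit at T = |F_mkt − F*| = |556.96 − 576.7189| = £19.76 per share

£19.76 per share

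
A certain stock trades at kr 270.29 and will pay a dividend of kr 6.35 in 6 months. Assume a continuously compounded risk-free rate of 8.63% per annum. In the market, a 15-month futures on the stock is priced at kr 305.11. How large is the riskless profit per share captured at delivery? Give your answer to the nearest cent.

PV(dividends) I = 6.35·e^(−0.0863·6/12) = 6.0818
Fair futures F* = (S − I)·e^(rT) = (270.29 − 6.0818)·e^0.107875 = 264.2082 × 1.113908 = 294.3036
Market kr 305.11 > fair 294.3036: forward overpriced → cash-and-carry (borrow at r, buy the stock and collect the dividends, short the forward).
Profit at T = |F_mkt − F*| = |305.11 − 294.3036| = kr 10.81 per share

kr 10.81 per share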